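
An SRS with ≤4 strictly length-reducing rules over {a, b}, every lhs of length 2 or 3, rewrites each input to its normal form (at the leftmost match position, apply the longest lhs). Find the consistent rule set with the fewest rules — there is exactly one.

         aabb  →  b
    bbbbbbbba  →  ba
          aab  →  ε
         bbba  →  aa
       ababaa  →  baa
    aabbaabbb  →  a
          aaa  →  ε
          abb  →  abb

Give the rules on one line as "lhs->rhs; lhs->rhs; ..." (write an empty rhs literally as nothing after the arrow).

aaa->; aab->; aba->; bbb->a

  | aabb => b
  | bbbbbbbba => abbbbba => aabba => ba
  | aab => ε
  | bbba => aa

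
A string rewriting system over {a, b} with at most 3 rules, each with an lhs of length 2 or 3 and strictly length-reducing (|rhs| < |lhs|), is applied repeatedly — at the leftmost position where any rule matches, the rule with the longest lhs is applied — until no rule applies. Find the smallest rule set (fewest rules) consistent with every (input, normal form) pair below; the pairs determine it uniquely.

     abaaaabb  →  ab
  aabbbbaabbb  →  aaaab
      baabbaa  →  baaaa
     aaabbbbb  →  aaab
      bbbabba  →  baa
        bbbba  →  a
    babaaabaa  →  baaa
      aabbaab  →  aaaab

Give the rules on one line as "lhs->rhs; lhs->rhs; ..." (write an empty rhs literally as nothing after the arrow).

  | abaaaabb => abaaabb => abaabb => ababb => abbb => ab
  | aabbbbaabbb => aabbaabbb => aaaabbb => aaaab
  | baabbaa => baaaa
  | aaabbbbb => aaabbb => aaab

aba->ab; bb->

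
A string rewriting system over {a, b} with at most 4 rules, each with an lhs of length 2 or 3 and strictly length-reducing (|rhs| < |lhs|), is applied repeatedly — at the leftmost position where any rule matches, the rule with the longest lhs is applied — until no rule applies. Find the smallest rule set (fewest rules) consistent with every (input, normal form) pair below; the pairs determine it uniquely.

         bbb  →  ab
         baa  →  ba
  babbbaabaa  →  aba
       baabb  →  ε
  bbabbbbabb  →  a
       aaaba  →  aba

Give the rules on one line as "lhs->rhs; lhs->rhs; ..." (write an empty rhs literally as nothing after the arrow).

  | bbb => ab
  | baa => ba
  | babbbaabaa => bbbaabaa => abaabaa => ababaa => abaa => aba
  | baabb => babb => bb => ε

aa->a; bab->b; bb->; bbb->ab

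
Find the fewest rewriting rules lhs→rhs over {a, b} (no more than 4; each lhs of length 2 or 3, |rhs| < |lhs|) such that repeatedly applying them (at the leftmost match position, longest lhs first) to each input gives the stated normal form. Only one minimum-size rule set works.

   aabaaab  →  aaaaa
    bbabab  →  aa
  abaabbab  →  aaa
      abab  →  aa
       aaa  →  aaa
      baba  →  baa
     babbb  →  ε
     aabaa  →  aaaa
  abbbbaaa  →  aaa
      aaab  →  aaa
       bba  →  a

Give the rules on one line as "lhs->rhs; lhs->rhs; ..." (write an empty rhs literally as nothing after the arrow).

  | aabaaab => aaaaab => aaaaa
  | bbabab => abab => aab => aa
  | abaabbab => aaabbab => aaab => aaa
  | abab => aab => aa

ab->a; abb->; bb->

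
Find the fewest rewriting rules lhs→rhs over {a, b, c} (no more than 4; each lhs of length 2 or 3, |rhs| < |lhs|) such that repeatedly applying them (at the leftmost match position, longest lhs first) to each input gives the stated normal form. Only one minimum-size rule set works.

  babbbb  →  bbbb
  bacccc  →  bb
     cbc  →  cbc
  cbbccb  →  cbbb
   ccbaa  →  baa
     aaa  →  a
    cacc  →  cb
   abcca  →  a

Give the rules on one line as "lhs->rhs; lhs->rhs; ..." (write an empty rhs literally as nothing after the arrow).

aaa->a; ab->; acc->b; cc->

  | babbbb => bbbb
  | bacccc => bbcc => bb
  | cbc
  | cbbccb => cbbb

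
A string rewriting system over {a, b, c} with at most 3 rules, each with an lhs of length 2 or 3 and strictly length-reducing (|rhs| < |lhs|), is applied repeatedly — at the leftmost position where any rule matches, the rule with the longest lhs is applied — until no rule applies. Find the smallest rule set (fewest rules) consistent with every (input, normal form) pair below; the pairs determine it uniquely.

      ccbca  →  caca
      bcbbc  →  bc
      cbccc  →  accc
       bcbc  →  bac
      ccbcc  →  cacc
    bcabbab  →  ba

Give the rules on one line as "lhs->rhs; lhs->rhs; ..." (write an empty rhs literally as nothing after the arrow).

ab->; cb->a

  | ccbca => caca
  | bcbbc => babc => bc
  | cbccc => accc
  | bcbc => bac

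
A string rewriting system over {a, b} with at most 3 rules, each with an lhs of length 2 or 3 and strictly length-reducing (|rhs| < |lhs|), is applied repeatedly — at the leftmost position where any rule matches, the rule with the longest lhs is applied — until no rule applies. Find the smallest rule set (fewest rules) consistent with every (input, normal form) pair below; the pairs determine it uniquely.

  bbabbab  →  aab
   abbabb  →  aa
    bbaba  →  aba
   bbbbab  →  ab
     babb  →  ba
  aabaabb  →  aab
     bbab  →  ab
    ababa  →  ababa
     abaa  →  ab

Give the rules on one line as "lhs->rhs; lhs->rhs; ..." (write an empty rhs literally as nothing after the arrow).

baa->b; bb->

  | bbabbab => abbab => aab
  | abbabb => aabb => aa
  | bbaba => aba
  | bbbbab => bbab => ab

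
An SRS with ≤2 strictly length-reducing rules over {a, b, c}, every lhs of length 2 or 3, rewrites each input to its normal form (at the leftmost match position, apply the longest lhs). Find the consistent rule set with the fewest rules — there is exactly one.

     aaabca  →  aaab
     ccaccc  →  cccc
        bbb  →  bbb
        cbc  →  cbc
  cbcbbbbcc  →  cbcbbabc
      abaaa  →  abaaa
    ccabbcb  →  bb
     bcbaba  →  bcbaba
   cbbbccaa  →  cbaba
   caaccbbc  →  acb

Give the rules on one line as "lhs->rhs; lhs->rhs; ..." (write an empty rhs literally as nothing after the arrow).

  | aaabca => aaab
  | ccaccc => cccc
  | bbb
  | cbc

bbc->ab; ca->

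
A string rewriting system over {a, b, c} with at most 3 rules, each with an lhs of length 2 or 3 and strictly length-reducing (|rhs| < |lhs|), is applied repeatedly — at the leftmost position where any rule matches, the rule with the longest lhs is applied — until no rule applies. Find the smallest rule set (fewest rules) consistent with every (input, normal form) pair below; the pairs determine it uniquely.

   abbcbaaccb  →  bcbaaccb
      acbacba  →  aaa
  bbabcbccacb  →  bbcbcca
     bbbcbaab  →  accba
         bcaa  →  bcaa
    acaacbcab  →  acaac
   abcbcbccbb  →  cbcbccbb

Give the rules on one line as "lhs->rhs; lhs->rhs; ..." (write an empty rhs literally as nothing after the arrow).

ab->; acb->a; bbb->ac

  | abbcbaaccb => bcbaaccb
  | acbacba => aacba => aaa
  | bbabcbccacb => bbcbccacb => bbcbcca
  | bbbcbaab => accbaab => accba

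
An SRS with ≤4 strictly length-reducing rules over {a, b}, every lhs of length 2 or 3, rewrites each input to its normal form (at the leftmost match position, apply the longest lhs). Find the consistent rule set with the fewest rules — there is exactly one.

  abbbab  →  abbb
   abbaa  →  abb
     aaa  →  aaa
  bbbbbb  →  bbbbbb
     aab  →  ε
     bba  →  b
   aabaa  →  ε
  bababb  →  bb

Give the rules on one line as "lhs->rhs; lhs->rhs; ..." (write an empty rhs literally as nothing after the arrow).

aab->ba; ba->; baa->b

  | abbbab => abbb
  | abbaa => abb
  | aaa
  | bbbbbb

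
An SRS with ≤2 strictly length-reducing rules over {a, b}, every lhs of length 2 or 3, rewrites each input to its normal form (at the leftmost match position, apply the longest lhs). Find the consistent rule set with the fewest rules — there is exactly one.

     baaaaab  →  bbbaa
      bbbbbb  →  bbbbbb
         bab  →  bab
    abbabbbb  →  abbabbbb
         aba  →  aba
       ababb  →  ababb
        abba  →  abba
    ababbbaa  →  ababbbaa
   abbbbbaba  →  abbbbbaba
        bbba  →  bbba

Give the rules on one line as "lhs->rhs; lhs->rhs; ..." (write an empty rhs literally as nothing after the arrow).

aaa->bb; aab->aa

  | baaaaab => bbbaab => bbbaa
  | bbbbbb
  | bab
  | abbabbbb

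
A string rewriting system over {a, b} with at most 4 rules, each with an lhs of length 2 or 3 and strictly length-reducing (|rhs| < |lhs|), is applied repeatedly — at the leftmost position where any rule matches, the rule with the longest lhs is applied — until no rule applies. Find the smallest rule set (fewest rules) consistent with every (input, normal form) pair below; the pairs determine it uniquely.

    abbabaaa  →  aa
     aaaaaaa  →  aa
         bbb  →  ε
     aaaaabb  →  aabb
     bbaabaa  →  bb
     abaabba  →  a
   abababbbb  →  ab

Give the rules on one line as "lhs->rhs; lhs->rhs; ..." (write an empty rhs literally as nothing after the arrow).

aaa->aa; ba->; baa->bb; bbb->

  | abbabaaa => abbaaa => abbba => aa
  | aaaaaaa => aaaaaa => aaaaa => aaaa => aaa => aa
  | bbb => ε
  | aaaaabb => aaaabb => aaabb => aabb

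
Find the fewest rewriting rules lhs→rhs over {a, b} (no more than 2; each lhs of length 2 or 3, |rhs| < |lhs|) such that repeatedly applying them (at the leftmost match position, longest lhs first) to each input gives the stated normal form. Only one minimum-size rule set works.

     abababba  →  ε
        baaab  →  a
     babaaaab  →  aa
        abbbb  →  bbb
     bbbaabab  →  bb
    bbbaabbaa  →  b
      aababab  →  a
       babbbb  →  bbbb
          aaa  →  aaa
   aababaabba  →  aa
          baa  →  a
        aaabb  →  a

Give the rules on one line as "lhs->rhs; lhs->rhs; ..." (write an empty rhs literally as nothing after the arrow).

  | abababba => ababba => abba => ba => ε
  | baaab => aab => a
  | babaaaab => baaaab => aaab => aa
  | abbbb => bbb

ab->; ba->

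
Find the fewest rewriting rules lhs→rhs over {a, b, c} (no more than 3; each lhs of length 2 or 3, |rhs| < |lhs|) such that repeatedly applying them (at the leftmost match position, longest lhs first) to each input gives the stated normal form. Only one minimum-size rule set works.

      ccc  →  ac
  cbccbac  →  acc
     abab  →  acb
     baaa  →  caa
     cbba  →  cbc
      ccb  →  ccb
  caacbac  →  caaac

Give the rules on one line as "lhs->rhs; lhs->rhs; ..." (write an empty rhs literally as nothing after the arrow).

ba->c; ccc->ac

  | ccc => ac
  | cbccbac => cbcccc => cbacc => cccc => acc
  | abab => acb
  | baaa => caa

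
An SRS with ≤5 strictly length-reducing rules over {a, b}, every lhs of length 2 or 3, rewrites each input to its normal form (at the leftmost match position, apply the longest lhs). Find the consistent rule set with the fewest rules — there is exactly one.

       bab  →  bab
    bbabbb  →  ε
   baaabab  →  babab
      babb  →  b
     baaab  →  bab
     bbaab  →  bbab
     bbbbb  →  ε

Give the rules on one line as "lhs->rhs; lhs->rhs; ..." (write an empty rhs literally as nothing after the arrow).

aa->; aab->ab; abb->; bbb->aa

  | bab
  | bbabbb => bbb => aa => ε
  | baaabab => babab
  | babb => b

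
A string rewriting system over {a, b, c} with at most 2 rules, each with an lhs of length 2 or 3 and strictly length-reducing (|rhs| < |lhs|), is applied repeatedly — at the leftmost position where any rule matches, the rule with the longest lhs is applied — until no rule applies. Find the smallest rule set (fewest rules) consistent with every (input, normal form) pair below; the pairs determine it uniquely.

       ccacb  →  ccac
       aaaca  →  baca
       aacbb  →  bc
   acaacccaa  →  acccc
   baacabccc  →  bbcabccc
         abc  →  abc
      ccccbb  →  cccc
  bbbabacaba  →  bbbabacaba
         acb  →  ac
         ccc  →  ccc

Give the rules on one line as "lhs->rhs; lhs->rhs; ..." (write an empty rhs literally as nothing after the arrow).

  | ccacb => ccac
  | aaaca => baca
  | aacbb => bcbb => bcb => bc
  | acaacccaa => acbcccaa => accccaa => accccb => acccc

aa->b; cb->c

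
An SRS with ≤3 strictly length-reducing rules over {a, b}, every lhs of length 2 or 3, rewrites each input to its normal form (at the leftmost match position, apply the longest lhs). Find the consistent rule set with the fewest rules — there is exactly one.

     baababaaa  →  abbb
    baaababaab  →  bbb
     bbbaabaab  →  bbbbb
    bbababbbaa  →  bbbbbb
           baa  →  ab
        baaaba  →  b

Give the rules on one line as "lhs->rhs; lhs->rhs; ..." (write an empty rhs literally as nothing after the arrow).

aba->; ba->b; baa->ab

  | baababaaa => abbabaaa => abbbaaa => abbaba => abbba => abbb
  | baaababaab => abababaab => babaab => bbaab => babb => bbb
  | bbbaabaab => bbabbaab => bbbbaab => bbbabb => bbbbb
  | bbababbbaa => bbbabbbaa => bbbbbbaa => bbbbbab => bbbbbb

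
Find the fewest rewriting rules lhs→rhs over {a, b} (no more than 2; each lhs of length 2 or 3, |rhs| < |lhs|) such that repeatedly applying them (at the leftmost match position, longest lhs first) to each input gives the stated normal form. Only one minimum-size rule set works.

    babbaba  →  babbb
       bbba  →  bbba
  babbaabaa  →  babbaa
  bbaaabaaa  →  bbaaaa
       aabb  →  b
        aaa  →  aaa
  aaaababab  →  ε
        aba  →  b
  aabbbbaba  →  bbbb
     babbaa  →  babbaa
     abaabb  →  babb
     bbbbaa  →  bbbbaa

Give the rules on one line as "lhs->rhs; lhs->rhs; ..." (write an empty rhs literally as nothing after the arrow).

aab->; aba->b

  | babbaba => babbb
  | bbba
  | babbaabaa => babbaa
  | bbaaabaaa => bbaaaa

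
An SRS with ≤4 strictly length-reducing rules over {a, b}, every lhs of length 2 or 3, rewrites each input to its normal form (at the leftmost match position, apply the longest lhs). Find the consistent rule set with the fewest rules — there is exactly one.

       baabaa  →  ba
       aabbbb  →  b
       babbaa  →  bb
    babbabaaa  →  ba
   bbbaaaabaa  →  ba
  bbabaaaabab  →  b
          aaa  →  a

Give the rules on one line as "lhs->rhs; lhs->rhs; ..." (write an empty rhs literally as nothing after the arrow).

aa->a; ab->; bba->bb; bbb->b

  | baabaa => babaa => baa => ba
  | aabbbb => abbbb => bbb => b
  | babbaa => bbaa => bba => bb
  | babbabaaa => bbabaaa => bbbaaa => baaa => baa => ba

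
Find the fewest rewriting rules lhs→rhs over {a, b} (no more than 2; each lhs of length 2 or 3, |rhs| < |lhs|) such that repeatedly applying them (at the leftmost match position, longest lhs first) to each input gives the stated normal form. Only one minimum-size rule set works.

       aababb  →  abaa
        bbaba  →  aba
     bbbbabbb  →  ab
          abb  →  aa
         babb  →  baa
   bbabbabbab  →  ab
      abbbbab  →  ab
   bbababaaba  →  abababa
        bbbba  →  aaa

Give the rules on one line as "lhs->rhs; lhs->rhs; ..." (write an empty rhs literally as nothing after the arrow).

aab->ab; bb->a

  | aababb => ababb => abaa
  | bbaba => aaba => aba
  | bbbbabbb => abbabbb => aaabbb => aabbb => abbb => aab => ab
  | abb => aa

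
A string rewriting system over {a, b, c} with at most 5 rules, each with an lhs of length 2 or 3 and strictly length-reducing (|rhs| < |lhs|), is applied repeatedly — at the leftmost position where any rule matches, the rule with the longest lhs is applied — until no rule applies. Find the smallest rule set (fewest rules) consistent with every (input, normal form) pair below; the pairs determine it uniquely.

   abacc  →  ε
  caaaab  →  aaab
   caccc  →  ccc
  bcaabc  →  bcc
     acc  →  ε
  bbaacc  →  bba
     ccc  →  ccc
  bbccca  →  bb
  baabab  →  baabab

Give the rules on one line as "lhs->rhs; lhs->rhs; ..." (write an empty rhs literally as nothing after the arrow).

  | abacc => abca => cca => ca => ε
  | caaaab => aaab
  | caccc => ccc
  | bcaabc => babc => bcc

abc->cc; acc->ca; ca->; cca->ca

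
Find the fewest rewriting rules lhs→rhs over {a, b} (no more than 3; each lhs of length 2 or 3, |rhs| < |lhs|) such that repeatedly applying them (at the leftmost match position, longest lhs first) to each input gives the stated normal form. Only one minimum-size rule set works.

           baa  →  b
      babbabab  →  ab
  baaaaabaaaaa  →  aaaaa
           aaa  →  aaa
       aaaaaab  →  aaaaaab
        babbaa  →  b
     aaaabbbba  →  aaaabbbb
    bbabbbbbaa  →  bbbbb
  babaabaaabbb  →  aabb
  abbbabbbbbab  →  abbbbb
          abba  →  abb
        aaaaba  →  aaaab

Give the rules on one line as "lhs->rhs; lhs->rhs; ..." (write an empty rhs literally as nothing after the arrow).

  | baa => ba => b
  | babbabab => babab => ab
  | baaaaabaaaaa => baaaabaaaaa => baaabaaaaa => baabaaaaa => babaaaaa => aaaaa
  | aaa

ba->b; bab->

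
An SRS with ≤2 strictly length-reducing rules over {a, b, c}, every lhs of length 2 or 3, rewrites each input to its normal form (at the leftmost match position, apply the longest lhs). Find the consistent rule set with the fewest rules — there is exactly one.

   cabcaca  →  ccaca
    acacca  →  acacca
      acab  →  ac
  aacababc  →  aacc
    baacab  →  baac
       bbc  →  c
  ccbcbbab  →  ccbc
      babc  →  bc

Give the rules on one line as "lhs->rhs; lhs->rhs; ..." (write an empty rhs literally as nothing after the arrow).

ab->; bb->

  | cabcaca => ccaca
  | acacca
  | acab => ac
  | aacababc => aacabc => aacc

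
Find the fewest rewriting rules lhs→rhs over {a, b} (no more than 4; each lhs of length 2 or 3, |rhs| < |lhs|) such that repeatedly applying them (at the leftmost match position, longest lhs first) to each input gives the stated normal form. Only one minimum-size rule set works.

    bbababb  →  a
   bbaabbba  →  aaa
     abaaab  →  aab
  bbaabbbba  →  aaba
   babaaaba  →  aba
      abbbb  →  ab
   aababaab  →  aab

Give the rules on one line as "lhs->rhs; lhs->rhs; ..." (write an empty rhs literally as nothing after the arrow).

  | bbababb => ababb => abb => a
  | bbaabbba => aabbba => aaa
  | abaaab => aab
  | bbaabbbba => aabbbba => aaba

baa->; bab->b; bb->; bbb->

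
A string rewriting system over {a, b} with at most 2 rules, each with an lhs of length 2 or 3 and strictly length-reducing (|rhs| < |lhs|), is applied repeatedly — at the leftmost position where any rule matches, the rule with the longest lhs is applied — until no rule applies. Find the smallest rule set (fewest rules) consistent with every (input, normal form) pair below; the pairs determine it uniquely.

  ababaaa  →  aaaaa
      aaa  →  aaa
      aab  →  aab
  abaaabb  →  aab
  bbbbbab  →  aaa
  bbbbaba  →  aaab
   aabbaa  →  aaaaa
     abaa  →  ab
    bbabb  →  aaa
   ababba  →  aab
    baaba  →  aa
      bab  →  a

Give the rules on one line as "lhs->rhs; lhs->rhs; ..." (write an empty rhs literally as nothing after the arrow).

ba->b; bb->a

  | ababaaa => abbaaa => aaaaa
  | aaa
  | aab
  | abaaabb => abaabb => ababb => abbb => aab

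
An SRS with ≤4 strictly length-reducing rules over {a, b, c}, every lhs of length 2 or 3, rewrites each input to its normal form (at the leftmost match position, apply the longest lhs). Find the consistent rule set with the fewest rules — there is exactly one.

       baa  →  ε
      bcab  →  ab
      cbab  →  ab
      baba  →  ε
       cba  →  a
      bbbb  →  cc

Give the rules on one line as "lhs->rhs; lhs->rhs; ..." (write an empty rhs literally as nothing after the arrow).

aa->; ba->a; bb->c; ca->a

  | baa => aa => ε
  | bcab => bab => ab
  | cbab => cab => ab
  | baba => aba => aa => ε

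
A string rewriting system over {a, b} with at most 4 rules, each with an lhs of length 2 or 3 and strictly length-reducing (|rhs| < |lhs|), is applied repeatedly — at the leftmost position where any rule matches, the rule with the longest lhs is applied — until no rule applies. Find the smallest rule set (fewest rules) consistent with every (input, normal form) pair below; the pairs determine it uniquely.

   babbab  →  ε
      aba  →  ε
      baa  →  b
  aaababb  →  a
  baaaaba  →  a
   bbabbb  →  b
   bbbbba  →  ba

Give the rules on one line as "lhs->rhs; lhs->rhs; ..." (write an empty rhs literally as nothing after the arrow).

aa->; aba->bb; bb->; bbb->ab

  | babbab => baab => bb => ε
  | aba => bb => ε
  | baa => b
  | aaababb => ababb => bbbb => abb => a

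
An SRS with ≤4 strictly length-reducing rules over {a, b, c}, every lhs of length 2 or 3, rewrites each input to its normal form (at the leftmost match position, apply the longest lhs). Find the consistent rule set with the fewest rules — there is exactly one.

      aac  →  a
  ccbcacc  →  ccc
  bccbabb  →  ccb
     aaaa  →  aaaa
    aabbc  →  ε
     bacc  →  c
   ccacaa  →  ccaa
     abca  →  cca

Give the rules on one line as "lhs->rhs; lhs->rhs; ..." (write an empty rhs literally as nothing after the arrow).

ab->c; ac->; ba->a; bc->

  | aac => a
  | ccbcacc => ccacc => ccc
  | bccbabb => cbabb => cabb => ccb
  | aaaa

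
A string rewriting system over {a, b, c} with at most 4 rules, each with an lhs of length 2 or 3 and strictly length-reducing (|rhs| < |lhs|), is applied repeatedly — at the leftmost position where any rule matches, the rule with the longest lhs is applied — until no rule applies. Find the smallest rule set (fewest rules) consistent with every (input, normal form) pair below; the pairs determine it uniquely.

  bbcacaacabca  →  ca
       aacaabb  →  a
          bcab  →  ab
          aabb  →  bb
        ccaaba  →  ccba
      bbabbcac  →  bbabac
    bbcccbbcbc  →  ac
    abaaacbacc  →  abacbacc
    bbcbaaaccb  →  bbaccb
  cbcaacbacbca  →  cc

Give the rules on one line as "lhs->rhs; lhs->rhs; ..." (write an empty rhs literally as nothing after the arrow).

aa->; aca->c; bc->; cbb->a

  | bbcacaacabca => bacaacabca => bcacabca => acabca => cbca => ca
  | aacaabb => caabb => cbb => a
  | bcab => ab
  | aabb => bb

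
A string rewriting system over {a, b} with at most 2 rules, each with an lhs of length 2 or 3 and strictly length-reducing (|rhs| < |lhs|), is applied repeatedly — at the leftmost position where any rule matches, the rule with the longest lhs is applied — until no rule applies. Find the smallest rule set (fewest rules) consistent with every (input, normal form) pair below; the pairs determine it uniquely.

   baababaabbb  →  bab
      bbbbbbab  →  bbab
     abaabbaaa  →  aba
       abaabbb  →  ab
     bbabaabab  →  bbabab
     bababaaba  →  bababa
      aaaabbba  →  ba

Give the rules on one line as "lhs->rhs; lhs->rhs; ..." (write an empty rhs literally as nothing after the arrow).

  | baababaabbb => bbbabaabbb => babaabbb => babbbbb => babbb => bab
  | bbbbbbab => bbbbab => bbab
  | abaabbaaa => abbbbaaa => abbaaa => abbba => aba
  | abaabbb => abbbbb => abbb => ab

aa->b; bbb->b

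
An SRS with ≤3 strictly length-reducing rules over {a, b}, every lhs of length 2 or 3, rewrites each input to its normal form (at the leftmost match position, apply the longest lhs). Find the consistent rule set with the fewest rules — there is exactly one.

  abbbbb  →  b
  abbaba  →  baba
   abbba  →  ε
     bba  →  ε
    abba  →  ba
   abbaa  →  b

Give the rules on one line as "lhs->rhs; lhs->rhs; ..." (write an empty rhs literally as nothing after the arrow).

  | abbbbb => bbbb => abb => b
  | abbaba => baba
  | abbba => bba => aa => ε
  | bba => aa => ε

aa->; abb->b; bb->a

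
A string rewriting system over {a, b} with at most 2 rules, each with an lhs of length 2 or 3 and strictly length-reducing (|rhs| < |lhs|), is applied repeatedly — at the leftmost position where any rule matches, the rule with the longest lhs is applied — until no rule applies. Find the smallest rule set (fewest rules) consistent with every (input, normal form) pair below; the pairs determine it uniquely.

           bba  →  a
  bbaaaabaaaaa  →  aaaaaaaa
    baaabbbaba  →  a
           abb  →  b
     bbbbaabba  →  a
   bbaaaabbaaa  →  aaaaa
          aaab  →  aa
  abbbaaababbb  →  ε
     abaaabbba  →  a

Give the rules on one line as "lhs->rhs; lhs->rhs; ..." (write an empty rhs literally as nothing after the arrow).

ab->; ba->a

  | bba => ba => a
  | bbaaaabaaaaa => baaaabaaaaa => aaaabaaaaa => aaaaaaaa
  | baaabbbaba => aaabbbaba => aabbaba => ababa => aba => a
  | abb => b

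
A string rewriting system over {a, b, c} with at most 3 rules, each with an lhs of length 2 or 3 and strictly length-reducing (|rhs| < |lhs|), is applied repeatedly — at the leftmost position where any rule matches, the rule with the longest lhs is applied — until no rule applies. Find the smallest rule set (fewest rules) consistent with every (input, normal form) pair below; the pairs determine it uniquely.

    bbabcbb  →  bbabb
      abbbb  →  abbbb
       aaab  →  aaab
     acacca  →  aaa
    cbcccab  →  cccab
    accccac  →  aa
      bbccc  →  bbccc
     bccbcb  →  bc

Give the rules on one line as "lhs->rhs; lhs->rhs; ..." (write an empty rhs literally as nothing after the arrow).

ac->a; cb->

  | bbabcbb => bbabb
  | abbbb
  | aaab
  | acacca => aacca => aaca => aaa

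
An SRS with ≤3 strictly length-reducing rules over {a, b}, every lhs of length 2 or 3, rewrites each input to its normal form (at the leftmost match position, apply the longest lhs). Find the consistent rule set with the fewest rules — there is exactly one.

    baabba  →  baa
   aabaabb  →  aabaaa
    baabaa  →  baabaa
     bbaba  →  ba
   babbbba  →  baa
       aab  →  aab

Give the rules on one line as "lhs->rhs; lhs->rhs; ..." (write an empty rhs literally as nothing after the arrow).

bb->a; bba->

  | baabba => baa
  | aabaabb => aabaaa
  | baabaa
  | bbaba => ba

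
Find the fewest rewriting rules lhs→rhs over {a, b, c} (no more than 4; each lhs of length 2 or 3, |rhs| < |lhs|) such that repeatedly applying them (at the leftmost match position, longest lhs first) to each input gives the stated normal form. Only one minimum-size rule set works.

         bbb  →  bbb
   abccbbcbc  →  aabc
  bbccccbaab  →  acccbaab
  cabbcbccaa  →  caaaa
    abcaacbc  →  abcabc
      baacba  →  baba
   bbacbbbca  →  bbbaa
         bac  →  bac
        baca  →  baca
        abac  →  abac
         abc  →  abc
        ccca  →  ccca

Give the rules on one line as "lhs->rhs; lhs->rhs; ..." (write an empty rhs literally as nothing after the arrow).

  | bbb
  | abccbbcbc => abbcbc => aabc
  | bbccccbaab => acccbaab
  | cabbcbccaa => caabccaa => caaaa

acb->b; bbc->a; bcc->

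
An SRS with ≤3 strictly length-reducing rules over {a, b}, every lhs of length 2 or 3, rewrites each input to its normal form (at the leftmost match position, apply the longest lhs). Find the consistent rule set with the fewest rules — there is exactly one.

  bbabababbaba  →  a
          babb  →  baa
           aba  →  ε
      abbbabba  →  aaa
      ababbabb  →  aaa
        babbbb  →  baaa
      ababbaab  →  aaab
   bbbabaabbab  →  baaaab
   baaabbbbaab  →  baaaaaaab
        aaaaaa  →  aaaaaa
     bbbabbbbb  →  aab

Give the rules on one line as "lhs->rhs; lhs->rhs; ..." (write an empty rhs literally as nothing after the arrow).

aba->; bb->a

  | bbabababbaba => aabababbaba => ababbaba => bbaba => aaba => a
  | babb => baa
  | aba => ε
  | abbbabba => aababba => abba => aaa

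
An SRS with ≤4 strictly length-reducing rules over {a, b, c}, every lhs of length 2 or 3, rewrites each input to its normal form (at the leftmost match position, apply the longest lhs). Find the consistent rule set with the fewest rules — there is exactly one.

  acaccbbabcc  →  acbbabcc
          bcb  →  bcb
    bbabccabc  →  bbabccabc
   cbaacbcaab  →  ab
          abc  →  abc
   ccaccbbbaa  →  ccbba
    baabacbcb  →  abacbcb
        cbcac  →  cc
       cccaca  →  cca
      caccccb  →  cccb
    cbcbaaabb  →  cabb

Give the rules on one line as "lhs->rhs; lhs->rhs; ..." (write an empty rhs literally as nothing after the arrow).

baa->a; bca->; cac->

  | acaccbbabcc => acbbabcc
  | bcb
  | bbabccabc
  | cbaacbcaab => cacbcaab => bcaab => ab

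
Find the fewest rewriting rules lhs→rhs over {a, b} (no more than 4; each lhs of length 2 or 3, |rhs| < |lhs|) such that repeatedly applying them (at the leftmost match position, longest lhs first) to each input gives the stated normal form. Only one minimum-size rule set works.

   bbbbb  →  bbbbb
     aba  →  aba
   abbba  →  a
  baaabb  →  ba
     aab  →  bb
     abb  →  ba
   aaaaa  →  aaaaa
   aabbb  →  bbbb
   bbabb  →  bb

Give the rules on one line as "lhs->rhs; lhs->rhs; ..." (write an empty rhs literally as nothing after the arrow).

aab->bb; abb->ba; baa->; bab->

  | bbbbb
  | aba
  | abbba => baba => a
  | baaabb => abb => ba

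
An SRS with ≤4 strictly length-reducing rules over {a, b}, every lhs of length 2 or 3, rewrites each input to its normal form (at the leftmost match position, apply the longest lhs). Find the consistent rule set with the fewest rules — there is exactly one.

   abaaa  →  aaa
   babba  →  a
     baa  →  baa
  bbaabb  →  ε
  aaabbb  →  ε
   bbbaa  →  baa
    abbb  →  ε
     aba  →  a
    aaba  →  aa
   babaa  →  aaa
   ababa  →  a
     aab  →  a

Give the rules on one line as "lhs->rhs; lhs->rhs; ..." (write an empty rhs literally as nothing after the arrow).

ab->; bab->a; bb->

  | abaaa => aaa
  | babba => aba => a
  | baa
  | bbaabb => aabb => ab => ε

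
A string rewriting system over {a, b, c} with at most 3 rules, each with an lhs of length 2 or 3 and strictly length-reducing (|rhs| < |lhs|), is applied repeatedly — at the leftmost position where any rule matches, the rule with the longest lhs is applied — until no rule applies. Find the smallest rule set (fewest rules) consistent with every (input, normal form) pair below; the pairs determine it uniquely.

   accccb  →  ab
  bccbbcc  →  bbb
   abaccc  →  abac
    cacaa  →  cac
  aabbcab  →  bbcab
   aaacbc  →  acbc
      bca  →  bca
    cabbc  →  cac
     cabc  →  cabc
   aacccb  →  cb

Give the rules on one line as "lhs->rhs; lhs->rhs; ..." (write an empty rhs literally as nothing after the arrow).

aa->; abb->a; cc->

  | accccb => accb => ab
  | bccbbcc => bbbcc => bbb
  | abaccc => abac
  | cacaa => cac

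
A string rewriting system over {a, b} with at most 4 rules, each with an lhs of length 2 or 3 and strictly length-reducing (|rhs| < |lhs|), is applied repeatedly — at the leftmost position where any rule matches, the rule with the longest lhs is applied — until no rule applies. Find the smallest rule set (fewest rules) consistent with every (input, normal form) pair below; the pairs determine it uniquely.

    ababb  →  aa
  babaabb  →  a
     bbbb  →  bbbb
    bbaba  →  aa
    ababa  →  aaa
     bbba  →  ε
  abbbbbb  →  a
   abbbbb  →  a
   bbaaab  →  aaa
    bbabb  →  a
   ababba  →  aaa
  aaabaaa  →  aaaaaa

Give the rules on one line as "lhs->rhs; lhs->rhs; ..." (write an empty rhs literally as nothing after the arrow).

  | ababb => aabb => aab => aa
  | babaabb => baabb => abb => ab => a
  | bbbb
  | bbaba => aba => aa

ab->a; ba->; bba->a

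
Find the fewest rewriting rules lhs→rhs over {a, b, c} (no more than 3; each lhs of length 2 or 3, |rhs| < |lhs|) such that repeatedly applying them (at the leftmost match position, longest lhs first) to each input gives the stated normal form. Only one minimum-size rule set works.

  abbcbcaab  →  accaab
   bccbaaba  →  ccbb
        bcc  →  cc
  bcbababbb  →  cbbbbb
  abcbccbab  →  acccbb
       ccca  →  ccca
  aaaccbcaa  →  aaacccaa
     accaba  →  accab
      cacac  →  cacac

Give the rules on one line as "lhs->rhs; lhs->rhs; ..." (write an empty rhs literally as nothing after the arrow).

ba->b; bc->c

  | abbcbcaab => abcbcaab => acbcaab => accaab
  | bccbaaba => ccbaaba => ccbaba => ccbba => ccbb
  | bcc => cc
  | bcbababbb => cbababbb => cbbabbb => cbbbbb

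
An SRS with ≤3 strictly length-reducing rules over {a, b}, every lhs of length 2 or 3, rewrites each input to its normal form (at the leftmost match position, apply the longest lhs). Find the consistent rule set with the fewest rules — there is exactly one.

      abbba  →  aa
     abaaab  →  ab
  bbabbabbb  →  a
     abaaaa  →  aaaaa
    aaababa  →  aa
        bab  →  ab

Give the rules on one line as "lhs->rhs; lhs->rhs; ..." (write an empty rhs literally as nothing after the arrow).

aab->ab; ba->a; bbb->

  | abbba => aa
  | abaaab => aaaab => aaab => aab => ab
  | bbabbabbb => babbabbb => abbabbb => ababbb => aabbb => abbb => a
  | abaaaa => aaaaa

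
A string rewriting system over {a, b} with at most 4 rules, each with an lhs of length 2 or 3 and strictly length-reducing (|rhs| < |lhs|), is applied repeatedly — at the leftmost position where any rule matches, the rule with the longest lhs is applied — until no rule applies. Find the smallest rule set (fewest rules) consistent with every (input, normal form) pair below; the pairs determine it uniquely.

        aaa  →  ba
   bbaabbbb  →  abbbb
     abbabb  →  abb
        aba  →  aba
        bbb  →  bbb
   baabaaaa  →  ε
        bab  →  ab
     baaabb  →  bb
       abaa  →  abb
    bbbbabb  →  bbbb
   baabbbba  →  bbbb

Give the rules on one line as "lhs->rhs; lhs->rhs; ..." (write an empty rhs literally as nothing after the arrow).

  | aaa => ba
  | bbaabbbb => abbbb
  | abbabb => abb
  | aba

aa->b; bab->ab; bba->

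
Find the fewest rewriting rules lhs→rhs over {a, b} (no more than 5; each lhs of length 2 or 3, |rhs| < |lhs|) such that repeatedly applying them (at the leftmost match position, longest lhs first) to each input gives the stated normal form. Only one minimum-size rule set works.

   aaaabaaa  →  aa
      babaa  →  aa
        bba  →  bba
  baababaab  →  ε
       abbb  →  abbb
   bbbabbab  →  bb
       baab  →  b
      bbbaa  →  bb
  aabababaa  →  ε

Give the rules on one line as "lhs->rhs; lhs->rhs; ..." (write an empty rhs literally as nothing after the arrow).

aaa->; aab->; baa->; bab->

  | aaaabaaa => abaaa => aa
  | babaa => aa
  | bba
  | baababaab => babaab => aab => ε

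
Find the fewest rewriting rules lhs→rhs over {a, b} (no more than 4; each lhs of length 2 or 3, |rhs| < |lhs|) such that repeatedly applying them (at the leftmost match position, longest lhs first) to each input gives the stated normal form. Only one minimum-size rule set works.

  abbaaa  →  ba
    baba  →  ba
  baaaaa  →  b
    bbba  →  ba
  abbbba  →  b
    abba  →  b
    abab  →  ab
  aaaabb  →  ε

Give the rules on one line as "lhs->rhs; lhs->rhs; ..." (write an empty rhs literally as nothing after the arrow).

  | abbaaa => aaaa => ba
  | baba => ba
  | baaaaa => bbaa => aa => b
  | bbba => ba

aa->b; aaa->b; bab->b; bb->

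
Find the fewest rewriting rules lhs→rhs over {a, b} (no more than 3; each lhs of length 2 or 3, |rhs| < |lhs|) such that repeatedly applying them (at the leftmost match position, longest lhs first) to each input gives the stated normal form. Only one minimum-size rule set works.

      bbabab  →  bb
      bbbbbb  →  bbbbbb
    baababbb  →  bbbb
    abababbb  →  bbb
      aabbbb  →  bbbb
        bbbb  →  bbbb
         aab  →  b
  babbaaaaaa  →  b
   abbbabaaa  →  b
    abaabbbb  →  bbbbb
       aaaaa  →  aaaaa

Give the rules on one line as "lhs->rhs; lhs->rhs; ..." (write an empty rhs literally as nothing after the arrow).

  | bbabab => bbab => bb
  | bbbbbb
  | baababbb => abbabbb => bbabbb => bbbb
  | abababbb => bababbb => babbb => bbb

ab->b; ba->; baa->ab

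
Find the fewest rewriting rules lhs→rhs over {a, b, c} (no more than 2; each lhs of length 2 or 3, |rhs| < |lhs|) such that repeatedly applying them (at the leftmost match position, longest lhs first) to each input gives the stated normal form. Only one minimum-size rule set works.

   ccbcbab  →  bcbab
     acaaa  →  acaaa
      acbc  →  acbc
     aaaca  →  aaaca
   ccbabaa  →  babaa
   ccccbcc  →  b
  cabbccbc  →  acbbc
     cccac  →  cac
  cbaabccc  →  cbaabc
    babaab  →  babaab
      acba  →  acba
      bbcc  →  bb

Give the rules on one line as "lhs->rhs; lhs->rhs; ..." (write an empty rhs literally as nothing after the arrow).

cab->ac; cc->

  | ccbcbab => bcbab
  | acaaa
  | acbc
  | aaaca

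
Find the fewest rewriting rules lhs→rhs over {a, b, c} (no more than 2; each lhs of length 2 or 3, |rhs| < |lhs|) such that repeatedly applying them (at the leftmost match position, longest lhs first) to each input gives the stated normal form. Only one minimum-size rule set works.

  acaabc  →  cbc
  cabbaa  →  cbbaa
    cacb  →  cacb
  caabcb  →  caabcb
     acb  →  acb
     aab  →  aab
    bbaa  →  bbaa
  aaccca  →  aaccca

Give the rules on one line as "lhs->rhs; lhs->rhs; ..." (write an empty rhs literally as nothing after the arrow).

aca->c; cab->cb

  | acaabc => cabc => cbc
  | cabbaa => cbbaa
  | cacb
  | caabcb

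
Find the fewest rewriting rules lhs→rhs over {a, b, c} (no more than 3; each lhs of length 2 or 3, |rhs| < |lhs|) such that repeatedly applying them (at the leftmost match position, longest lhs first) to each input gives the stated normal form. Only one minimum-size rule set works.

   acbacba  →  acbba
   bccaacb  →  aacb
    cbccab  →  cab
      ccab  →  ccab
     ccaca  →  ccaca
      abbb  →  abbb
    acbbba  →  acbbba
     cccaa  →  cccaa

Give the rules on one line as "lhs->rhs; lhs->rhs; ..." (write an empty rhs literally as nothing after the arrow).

bac->b; bcc->

  | acbacba => acbba
  | bccaacb => aacb
  | cbccab => cab
  | ccab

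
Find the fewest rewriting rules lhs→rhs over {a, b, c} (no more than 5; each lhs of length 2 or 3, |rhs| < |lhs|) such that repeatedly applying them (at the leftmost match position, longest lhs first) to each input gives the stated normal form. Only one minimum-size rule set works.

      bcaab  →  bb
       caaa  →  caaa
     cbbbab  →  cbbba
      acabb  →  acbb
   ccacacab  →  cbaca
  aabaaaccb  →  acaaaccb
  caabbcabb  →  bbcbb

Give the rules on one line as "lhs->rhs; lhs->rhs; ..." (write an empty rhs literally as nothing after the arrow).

  | bcaab => bcac => bb
  | caaa
  | cbbbab => cbbba
  | acabb => acbb

aab->ac; ab->a; abb->bb; cac->b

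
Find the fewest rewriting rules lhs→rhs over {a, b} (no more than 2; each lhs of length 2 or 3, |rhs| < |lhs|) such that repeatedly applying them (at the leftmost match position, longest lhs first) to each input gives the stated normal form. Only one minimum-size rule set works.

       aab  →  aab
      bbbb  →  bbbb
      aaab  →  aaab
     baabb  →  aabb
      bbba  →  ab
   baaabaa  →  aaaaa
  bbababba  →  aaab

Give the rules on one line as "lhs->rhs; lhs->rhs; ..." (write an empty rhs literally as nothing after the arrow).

  | aab
  | bbbb
  | aaab
  | baabb => aabb

ba->a; bba->ab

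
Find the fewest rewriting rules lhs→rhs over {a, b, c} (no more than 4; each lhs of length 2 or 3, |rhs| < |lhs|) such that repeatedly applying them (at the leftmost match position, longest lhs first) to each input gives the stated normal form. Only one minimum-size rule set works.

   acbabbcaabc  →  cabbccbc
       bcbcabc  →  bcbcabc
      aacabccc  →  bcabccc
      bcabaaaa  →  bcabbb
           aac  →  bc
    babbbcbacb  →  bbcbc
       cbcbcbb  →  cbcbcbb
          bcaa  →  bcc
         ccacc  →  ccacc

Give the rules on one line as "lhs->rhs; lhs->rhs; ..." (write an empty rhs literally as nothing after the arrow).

aa->b; acb->c; bab->; caa->cc

  | acbabbcaabc => cabbcaabc => cabbccbc
  | bcbcabc
  | aacabccc => bcabccc
  | bcabaaaa => bcabbaa => bcabbb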